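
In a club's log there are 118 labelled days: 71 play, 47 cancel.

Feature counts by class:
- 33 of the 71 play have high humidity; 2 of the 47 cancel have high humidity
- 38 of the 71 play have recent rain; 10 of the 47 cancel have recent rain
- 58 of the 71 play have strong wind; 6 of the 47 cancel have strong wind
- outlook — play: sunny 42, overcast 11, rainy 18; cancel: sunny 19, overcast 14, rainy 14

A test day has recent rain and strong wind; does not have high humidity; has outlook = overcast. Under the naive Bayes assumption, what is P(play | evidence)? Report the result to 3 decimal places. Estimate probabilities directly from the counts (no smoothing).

play: (71/118) × (38/71) × (38/71) × (58/71) × (11/71) ≈ 0.0218138
cancel: (47/118) × (45/47) × (10/47) × (6/47) × (14/47) ≈ 0.00308543
P(play | x) = 0.0218138 / 0.02489923 ≈ 0.876

0.876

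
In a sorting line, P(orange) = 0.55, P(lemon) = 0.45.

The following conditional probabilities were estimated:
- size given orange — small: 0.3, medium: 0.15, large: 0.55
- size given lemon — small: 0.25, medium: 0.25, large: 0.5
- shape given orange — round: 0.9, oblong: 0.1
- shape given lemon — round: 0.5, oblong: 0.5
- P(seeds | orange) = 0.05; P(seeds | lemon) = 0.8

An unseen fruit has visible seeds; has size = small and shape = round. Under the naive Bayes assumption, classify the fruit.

orange: 0.55 × 0.3 × 0.9 × 0.05 = 0.007425
lemon: 0.45 × 0.25 × 0.5 × 0.8 = 0.045
Highest score → lemon.

lemon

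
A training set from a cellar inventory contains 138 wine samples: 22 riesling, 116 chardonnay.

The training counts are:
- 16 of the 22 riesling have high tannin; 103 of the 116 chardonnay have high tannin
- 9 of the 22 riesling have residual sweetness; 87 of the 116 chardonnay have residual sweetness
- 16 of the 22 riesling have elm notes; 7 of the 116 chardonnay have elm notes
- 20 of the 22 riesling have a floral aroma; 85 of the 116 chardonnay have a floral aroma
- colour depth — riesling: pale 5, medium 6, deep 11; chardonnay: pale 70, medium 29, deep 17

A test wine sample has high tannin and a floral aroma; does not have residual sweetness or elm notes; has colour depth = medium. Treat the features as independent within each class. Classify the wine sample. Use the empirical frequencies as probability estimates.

chardonnay

riesling: (22/138) × (16/22) × (13/22) × (6/22) × (20/22) × (6/22) ≈ 0.00463261
chardonnay: (116/138) × (103/116) × (29/116) × (109/116) × (85/116) × (29/116) ≈ 0.0321194
Highest score → chardonnay.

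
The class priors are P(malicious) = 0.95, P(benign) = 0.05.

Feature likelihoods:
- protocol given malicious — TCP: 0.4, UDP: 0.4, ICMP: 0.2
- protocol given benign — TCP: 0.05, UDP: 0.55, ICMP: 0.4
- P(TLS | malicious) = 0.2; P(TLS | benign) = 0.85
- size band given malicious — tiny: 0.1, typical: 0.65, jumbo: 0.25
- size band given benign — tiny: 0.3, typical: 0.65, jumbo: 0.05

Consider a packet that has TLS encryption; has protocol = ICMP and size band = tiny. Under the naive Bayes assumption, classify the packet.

benign

malicious: 0.95 × 0.2 × 0.2 × 0.1 = 0.0038
benign: 0.05 × 0.4 × 0.85 × 0.3 = 0.0051
Highest score → benign.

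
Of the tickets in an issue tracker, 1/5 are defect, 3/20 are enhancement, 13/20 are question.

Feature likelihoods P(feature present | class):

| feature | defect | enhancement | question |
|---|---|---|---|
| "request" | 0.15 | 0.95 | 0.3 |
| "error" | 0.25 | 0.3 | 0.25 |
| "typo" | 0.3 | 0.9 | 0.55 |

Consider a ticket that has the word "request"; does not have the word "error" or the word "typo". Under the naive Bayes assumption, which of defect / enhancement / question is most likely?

defect: 0.2 × 0.15 × (1−0.25) × (1−0.3) = 0.01575
enhancement: 0.15 × 0.95 × (1−0.3) × (1−0.9) = 0.009975
question: 0.65 × 0.3 × (1−0.25) × (1−0.55) = 0.0658125
Highest score → question.

question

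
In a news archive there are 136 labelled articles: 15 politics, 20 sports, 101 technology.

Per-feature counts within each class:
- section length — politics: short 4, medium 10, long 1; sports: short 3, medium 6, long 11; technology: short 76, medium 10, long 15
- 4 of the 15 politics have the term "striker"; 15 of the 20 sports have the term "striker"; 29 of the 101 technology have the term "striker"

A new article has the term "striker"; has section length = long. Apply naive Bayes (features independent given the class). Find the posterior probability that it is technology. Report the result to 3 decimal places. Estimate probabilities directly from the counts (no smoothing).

0.336

politics: (15/136) × (1/15) × (4/15) ≈ 0.00196078
sports: (20/136) × (11/20) × (15/20) ≈ 0.0606618
technology: (101/136) × (15/101) × (29/101) ≈ 0.0316686
P(technology | x) = 0.0316686 / 0.09429118 ≈ 0.336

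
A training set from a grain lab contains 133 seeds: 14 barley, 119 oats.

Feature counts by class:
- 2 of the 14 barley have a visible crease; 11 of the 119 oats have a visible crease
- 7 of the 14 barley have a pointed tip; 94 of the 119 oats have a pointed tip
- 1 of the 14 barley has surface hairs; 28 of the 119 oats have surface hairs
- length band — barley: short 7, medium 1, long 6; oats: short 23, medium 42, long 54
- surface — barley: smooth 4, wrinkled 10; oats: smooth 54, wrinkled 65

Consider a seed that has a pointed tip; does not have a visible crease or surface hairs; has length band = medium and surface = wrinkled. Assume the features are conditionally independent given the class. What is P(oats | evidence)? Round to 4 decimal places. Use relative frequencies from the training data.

0.9779

barley: (14/133) × (12/14) × (7/14) × (13/14) × (1/14) × (10/14) ≈ 0.00213727
oats: (119/133) × (108/119) × (94/119) × (91/119) × (42/119) × (65/119) ≈ 0.0945619
P(oats | x) = 0.0945619 / 0.09669917 ≈ 0.9779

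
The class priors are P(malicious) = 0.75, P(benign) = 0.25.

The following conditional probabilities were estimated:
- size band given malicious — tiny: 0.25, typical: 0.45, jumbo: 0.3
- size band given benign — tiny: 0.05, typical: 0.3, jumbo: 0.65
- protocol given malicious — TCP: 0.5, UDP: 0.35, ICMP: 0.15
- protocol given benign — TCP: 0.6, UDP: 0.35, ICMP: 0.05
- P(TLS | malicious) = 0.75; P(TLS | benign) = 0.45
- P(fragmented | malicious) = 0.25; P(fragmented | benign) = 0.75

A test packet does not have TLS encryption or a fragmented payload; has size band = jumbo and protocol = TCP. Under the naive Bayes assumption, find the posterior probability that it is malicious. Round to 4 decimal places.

0.6114

malicious: 0.75 × 0.3 × 0.5 × (1−0.75) × (1−0.25) = 0.02109375
benign: 0.25 × 0.65 × 0.6 × (1−0.45) × (1−0.75) = 0.01340625
P(malicious | x) = 0.02109375 / 0.0345 ≈ 0.6114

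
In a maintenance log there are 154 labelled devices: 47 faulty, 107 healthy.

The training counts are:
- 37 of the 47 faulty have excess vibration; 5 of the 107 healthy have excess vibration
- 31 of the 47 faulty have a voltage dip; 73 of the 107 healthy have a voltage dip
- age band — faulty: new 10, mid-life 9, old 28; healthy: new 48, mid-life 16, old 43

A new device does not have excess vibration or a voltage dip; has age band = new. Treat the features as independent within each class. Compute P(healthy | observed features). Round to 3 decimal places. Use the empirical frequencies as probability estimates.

faulty: (47/154) × (10/47) × (16/47) × (10/47) ≈ 0.00470331
healthy: (107/154) × (102/107) × (34/107) × (48/107) ≈ 0.0944131
P(healthy | x) = 0.0944131 / 0.09911641 ≈ 0.953

0.953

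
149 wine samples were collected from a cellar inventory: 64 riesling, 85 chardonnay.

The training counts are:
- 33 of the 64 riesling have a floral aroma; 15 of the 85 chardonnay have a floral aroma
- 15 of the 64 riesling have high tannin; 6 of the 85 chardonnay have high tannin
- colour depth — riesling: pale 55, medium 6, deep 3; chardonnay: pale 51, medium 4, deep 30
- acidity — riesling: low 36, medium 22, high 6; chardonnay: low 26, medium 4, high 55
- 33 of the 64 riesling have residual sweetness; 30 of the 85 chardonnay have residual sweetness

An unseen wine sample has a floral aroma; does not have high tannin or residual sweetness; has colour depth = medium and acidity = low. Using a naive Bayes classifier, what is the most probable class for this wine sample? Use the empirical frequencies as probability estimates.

riesling

riesling: (64/149) × (33/64) × (49/64) × (6/64) × (36/64) × (31/64) ≈ 0.00433131
chardonnay: (85/149) × (15/85) × (79/85) × (4/85) × (26/85) × (55/85) ≈ 0.00087147
Highest score → riesling.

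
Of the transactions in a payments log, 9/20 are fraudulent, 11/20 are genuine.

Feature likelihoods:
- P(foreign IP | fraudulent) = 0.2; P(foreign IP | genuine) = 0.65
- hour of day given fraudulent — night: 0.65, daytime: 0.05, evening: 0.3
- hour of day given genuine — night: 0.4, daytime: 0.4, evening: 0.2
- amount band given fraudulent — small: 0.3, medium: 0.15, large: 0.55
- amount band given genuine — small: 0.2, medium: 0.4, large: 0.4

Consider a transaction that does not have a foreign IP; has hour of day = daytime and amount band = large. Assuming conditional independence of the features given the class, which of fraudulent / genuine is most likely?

genuine

fraudulent: 0.45 × (1−0.2) × 0.05 × 0.55 = 0.0099
genuine: 0.55 × (1−0.65) × 0.4 × 0.4 = 0.0308
Highest score → genuine.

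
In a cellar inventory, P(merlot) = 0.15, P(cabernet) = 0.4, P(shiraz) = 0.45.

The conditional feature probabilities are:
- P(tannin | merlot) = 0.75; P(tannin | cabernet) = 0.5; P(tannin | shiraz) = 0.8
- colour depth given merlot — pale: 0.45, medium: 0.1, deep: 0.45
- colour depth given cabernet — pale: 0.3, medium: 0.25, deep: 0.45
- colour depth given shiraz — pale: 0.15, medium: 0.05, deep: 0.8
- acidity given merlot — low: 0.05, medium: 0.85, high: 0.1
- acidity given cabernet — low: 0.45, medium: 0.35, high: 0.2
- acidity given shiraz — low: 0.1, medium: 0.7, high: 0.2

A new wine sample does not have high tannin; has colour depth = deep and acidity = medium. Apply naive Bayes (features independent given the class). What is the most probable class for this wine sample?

shiraz

merlot: 0.15 × (1−0.75) × 0.45 × 0.85 = 0.01434375
cabernet: 0.4 × (1−0.5) × 0.45 × 0.35 = 0.0315
shiraz: 0.45 × (1−0.8) × 0.8 × 0.7 = 0.0504
Highest score → shiraz.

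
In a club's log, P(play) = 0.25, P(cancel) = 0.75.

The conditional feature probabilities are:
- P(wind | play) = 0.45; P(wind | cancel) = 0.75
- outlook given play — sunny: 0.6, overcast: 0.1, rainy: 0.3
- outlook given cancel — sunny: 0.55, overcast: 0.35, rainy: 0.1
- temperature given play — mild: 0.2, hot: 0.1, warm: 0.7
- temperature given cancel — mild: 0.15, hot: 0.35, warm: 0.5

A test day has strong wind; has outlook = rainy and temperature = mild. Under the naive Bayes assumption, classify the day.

cancel

play: 0.25 × 0.45 × 0.3 × 0.2 = 0.00675
cancel: 0.75 × 0.75 × 0.1 × 0.15 = 0.0084375
Highest score → cancel.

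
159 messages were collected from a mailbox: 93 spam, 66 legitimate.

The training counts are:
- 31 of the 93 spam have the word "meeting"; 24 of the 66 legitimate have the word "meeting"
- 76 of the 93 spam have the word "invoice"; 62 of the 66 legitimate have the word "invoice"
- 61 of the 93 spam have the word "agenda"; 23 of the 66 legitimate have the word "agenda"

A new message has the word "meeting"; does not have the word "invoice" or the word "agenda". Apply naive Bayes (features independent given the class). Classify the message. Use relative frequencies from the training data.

spam: (93/159) × (31/93) × (17/93) × (32/93) ≈ 0.012263
legitimate: (66/159) × (24/66) × (4/66) × (43/66) ≈ 0.00596012
Highest score → spam.

spam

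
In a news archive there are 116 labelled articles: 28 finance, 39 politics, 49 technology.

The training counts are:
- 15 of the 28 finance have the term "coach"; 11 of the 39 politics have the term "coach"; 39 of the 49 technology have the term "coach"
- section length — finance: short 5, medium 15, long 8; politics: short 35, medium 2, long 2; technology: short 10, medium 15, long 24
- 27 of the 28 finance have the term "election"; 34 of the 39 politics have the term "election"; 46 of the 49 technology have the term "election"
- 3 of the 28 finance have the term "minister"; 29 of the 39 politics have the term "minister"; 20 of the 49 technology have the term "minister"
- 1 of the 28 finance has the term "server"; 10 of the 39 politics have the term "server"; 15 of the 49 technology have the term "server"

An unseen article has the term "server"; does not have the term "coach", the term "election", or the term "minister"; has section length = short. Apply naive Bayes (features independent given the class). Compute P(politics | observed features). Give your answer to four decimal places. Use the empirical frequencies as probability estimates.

0.8934

finance: (28/116) × (13/28) × (5/28) × (1/28) × (25/28) × (1/28) ≈ 0.000022791
politics: (39/116) × (28/39) × (35/39) × (5/39) × (10/39) × (10/39) ≈ 0.00182591
technology: (49/116) × (10/49) × (10/49) × (3/49) × (29/49) × (15/49) ≈ 0.00019515
P(politics | x) = 0.00182591 / 0.002043851 ≈ 0.8934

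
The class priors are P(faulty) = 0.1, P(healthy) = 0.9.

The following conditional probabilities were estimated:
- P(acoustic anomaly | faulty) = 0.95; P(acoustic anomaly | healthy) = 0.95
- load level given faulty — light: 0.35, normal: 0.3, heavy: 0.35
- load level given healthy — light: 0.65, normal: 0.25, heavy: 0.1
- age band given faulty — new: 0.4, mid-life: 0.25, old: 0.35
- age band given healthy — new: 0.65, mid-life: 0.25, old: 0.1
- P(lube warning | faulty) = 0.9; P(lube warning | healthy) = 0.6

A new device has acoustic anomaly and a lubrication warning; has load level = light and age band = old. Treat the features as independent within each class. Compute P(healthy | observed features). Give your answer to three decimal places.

faulty: 0.1 × 0.95 × 0.35 × 0.35 × 0.9 = 0.01047375
healthy: 0.9 × 0.95 × 0.65 × 0.1 × 0.6 = 0.033345
P(healthy | x) = 0.033345 / 0.04381875 ≈ 0.761

0.761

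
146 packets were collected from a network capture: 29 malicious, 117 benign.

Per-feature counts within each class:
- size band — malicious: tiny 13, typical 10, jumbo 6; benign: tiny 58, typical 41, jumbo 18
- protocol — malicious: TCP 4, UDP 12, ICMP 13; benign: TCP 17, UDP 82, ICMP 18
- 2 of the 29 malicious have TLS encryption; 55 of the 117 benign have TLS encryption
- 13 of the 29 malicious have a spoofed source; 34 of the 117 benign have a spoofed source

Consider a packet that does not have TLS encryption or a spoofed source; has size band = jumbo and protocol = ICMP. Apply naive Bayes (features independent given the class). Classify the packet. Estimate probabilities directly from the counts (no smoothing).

malicious: (29/146) × (6/29) × (13/29) × (27/29) × (16/29) ≈ 0.00946306
benign: (117/146) × (18/117) × (18/117) × (62/117) × (83/117) ≈ 0.00713024
Highest score → malicious.

malicious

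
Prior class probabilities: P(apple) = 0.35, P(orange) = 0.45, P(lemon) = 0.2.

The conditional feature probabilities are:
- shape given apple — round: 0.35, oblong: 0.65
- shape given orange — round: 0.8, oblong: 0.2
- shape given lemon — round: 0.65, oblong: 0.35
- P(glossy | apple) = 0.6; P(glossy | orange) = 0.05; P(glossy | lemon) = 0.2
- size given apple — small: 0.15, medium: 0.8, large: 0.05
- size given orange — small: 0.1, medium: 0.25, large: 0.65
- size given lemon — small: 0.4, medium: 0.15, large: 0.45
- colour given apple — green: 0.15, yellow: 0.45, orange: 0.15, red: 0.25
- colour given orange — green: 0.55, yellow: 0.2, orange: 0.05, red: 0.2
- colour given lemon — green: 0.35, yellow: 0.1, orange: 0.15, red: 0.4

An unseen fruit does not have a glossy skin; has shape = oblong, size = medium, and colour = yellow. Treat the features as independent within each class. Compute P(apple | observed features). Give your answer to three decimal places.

0.865

apple: 0.35 × 0.65 × (1−0.6) × 0.8 × 0.45 = 0.03276
orange: 0.45 × 0.2 × (1−0.05) × 0.25 × 0.2 = 0.004275
lemon: 0.2 × 0.35 × (1−0.2) × 0.15 × 0.1 = 0.00084
P(apple | x) = 0.03276 / 0.037875 ≈ 0.865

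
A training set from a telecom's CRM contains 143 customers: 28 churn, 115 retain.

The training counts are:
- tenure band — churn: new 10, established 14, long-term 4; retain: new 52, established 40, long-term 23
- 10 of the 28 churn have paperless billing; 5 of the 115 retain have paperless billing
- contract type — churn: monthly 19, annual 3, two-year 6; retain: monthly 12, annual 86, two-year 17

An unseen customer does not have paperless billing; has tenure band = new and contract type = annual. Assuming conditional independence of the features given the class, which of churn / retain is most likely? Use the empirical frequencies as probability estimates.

retain

churn: (28/143) × (10/28) × (18/28) × (3/28) ≈ 0.00481661
retain: (115/143) × (52/115) × (110/115) × (86/115) ≈ 0.260113
Highest score → retain.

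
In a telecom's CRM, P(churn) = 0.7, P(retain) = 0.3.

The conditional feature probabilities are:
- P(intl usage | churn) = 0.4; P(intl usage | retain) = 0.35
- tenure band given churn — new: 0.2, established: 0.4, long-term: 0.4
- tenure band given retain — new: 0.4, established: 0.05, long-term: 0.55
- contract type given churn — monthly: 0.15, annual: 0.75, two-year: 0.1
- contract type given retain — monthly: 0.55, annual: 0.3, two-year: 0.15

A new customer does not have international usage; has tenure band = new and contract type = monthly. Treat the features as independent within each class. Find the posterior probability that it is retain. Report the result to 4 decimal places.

0.7730

churn: 0.7 × (1−0.4) × 0.2 × 0.15 = 0.0126
retain: 0.3 × (1−0.35) × 0.4 × 0.55 = 0.0429
P(retain | x) = 0.0429 / 0.0555 ≈ 0.7730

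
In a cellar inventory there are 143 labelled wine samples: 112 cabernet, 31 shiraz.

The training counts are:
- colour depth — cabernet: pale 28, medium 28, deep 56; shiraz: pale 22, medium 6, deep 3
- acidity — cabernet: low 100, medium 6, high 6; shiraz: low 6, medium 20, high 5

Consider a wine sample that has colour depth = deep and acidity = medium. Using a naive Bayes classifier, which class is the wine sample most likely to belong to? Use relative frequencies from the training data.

cabernet: (112/143) × (56/112) × (6/112) ≈ 0.020979
shiraz: (31/143) × (3/31) × (20/31) ≈ 0.0135349
Highest score → cabernet.

cabernet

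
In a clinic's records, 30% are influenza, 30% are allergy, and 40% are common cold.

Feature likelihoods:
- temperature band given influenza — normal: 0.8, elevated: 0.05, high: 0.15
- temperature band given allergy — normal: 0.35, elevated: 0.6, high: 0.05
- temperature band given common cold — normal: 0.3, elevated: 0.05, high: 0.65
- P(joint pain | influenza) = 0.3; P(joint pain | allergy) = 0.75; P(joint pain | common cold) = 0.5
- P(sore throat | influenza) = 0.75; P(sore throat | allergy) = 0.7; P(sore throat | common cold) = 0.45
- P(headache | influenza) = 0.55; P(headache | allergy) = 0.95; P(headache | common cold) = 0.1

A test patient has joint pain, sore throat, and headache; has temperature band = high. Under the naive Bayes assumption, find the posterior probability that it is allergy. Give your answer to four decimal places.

0.3958

influenza: 0.3 × 0.15 × 0.3 × 0.75 × 0.55 = 0.00556875
allergy: 0.3 × 0.05 × 0.75 × 0.7 × 0.95 = 0.00748125
common cold: 0.4 × 0.65 × 0.5 × 0.45 × 0.1 = 0.00585
P(allergy | x) = 0.00748125 / 0.0189 ≈ 0.3958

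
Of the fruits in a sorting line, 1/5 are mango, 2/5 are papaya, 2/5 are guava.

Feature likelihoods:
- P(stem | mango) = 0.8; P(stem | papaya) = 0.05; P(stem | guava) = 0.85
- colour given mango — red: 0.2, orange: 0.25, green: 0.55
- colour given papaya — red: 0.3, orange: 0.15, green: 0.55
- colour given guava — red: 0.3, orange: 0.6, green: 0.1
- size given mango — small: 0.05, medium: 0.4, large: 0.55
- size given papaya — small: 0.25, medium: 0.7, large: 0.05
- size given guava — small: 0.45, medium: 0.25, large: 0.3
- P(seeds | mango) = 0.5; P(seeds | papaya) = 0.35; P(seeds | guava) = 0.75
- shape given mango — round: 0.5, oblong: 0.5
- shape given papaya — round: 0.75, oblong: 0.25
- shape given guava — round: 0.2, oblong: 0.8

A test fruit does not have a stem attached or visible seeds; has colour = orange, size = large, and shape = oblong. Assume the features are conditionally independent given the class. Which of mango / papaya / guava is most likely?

mango: 0.2 × (1−0.8) × 0.25 × 0.55 × (1−0.5) × 0.5 = 0.001375
papaya: 0.4 × (1−0.05) × 0.15 × 0.05 × (1−0.35) × 0.25 = 0.000463125
guava: 0.4 × (1−0.85) × 0.6 × 0.3 × (1−0.75) × 0.8 = 0.00216
Highest score → guava.

guava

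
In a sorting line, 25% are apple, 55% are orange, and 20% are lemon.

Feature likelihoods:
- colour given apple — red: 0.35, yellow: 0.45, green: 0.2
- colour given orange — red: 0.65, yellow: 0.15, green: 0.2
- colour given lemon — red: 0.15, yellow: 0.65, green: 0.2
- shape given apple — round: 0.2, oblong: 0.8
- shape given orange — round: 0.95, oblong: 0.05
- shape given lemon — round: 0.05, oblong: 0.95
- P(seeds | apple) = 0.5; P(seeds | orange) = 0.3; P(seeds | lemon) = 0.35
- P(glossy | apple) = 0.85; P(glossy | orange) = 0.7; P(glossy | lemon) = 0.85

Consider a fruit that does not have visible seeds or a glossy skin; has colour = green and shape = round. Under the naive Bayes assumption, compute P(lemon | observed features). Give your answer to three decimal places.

0.009

apple: 0.25 × 0.2 × 0.2 × (1−0.5) × (1−0.85) = 0.00075
orange: 0.55 × 0.2 × 0.95 × (1−0.3) × (1−0.7) = 0.021945
lemon: 0.2 × 0.2 × 0.05 × (1−0.35) × (1−0.85) = 0.000195
P(lemon | x) = 0.000195 / 0.02289 ≈ 0.009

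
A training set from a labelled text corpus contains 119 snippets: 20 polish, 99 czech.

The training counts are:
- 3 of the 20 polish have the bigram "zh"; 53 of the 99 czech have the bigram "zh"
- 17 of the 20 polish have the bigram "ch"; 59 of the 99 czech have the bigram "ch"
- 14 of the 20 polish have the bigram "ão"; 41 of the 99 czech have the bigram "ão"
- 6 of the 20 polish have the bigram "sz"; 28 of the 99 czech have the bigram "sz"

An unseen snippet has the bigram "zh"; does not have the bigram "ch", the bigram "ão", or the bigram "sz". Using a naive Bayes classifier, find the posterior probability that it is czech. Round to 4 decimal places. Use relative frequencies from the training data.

polish: (20/119) × (3/20) × (3/20) × (6/20) × (14/20) ≈ 0.000794118
czech: (99/119) × (53/99) × (40/99) × (58/99) × (71/99) ≈ 0.0756083
P(czech | x) = 0.0756083 / 0.076402418 ≈ 0.9896

0.9896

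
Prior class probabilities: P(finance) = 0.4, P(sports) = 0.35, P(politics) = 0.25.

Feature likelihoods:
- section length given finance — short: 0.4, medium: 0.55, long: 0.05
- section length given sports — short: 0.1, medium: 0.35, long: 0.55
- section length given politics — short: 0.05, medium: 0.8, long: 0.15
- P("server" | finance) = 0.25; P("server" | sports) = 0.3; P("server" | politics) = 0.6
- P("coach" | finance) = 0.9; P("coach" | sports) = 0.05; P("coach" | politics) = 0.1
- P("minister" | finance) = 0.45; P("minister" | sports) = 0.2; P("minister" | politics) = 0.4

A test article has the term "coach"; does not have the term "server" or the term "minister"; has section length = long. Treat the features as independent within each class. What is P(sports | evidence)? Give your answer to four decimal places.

finance: 0.4 × 0.05 × (1−0.25) × 0.9 × (1−0.45) = 0.007425
sports: 0.35 × 0.55 × (1−0.3) × 0.05 × (1−0.2) = 0.00539
politics: 0.25 × 0.15 × (1−0.6) × 0.1 × (1−0.4) = 0.0009
P(sports | x) = 0.00539 / 0.013715 ≈ 0.3930

0.3930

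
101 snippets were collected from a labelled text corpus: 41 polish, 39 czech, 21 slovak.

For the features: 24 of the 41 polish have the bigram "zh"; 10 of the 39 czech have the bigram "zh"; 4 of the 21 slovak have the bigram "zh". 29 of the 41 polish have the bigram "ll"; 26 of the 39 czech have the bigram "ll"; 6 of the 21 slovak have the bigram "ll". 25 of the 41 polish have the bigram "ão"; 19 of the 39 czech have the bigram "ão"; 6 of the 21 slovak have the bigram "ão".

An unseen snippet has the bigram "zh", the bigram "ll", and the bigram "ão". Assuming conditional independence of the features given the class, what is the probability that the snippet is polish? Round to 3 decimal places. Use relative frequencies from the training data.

0.743

polish: (41/101) × (24/41) × (29/41) × (25/41) ≈ 0.102485
czech: (39/101) × (10/39) × (26/39) × (19/39) ≈ 0.0321571
slovak: (21/101) × (4/21) × (6/21) × (6/21) ≈ 0.00323298
P(polish | x) = 0.102485 / 0.13787508 ≈ 0.743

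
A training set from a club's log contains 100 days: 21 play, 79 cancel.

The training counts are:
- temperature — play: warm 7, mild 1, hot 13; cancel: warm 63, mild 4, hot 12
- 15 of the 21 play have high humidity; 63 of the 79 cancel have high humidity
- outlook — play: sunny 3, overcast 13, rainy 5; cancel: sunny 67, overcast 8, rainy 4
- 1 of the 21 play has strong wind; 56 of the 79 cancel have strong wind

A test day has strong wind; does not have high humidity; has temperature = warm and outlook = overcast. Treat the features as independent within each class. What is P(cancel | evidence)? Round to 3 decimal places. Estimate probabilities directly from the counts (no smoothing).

0.940

play: (21/100) × (7/21) × (6/21) × (13/21) × (1/21) ≈ 0.000589569
cancel: (79/100) × (63/79) × (16/79) × (8/79) × (56/79) ≈ 0.00915919
P(cancel | x) = 0.00915919 / 0.009748759 ≈ 0.940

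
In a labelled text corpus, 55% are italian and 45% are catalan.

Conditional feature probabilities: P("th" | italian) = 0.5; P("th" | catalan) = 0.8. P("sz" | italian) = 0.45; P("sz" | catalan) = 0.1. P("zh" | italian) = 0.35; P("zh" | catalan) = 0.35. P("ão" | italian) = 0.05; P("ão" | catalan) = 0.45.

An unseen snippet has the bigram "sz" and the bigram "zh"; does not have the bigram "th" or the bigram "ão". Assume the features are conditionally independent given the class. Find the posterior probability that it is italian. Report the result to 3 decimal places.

0.960

italian: 0.55 × (1−0.5) × 0.45 × 0.35 × (1−0.05) = 0.041146875
catalan: 0.45 × (1−0.8) × 0.1 × 0.35 × (1−0.45) = 0.0017325
P(italian | x) = 0.041146875 / 0.042879375 ≈ 0.960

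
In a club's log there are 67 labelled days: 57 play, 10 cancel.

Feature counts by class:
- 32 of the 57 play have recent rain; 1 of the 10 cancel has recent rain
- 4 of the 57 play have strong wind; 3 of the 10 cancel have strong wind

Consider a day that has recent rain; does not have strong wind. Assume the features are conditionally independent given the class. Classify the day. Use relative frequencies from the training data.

play: (57/67) × (32/57) × (53/57) ≈ 0.444095
cancel: (10/67) × (1/10) × (7/10) ≈ 0.0104478
Highest score → play.

play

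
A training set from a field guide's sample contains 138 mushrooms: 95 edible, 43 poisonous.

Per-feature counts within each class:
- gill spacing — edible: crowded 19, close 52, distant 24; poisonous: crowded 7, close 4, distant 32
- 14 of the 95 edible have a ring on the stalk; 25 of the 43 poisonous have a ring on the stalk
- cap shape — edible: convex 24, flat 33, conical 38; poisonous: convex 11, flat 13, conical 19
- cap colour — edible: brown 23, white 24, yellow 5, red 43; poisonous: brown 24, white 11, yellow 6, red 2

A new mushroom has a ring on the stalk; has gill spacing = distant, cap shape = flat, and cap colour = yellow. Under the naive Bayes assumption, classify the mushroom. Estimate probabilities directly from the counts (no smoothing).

edible: (95/138) × (24/95) × (14/95) × (33/95) × (5/95) ≈ 0.000468569
poisonous: (43/138) × (32/43) × (25/43) × (13/43) × (6/43) ≈ 0.00568722
Highest score → poisonous.

poisonous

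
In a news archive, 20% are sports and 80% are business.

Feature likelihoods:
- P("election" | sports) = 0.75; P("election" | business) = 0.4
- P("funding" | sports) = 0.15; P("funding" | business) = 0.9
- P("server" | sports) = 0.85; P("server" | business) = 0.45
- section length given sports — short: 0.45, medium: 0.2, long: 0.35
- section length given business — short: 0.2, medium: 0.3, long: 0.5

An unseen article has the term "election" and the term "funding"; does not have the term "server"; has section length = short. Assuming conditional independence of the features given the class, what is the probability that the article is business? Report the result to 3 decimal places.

0.954

sports: 0.2 × 0.75 × 0.15 × (1−0.85) × 0.45 = 0.00151875
business: 0.8 × 0.4 × 0.9 × (1−0.45) × 0.2 = 0.03168
P(business | x) = 0.03168 / 0.03319875 ≈ 0.954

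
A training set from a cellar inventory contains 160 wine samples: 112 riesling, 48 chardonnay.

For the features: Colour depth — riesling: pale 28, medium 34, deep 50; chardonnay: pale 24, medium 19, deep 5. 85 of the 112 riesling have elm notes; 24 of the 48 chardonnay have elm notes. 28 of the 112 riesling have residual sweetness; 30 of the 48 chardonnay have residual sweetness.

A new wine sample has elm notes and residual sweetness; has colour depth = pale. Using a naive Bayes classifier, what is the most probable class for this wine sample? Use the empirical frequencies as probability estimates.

chardonnay

riesling: (112/160) × (28/112) × (85/112) × (28/112) = 0.033203125
chardonnay: (48/160) × (24/48) × (24/48) × (30/48) = 0.046875
Highest score → chardonnay.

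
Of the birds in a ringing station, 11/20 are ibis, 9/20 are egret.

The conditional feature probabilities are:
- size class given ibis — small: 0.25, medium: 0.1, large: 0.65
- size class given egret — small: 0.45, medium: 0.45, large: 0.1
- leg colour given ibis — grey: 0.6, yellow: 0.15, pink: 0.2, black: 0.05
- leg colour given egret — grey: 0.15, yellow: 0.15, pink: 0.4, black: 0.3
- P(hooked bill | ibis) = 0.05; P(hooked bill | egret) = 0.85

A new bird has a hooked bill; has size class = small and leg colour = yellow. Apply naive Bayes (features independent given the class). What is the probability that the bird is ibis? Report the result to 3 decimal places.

ibis: 0.55 × 0.25 × 0.15 × 0.05 = 0.00103125
egret: 0.45 × 0.45 × 0.15 × 0.85 = 0.02581875
P(ibis | x) = 0.00103125 / 0.02685 ≈ 0.038

0.038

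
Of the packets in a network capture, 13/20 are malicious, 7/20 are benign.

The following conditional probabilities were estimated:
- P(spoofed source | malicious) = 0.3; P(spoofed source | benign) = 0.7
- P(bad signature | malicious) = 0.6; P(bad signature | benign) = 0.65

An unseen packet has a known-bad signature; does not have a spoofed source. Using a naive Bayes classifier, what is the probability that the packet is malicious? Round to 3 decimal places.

malicious: 0.65 × (1−0.3) × 0.6 = 0.273
benign: 0.35 × (1−0.7) × 0.65 = 0.06825
P(malicious | x) = 0.273 / 0.34125 ≈ 0.800

0.800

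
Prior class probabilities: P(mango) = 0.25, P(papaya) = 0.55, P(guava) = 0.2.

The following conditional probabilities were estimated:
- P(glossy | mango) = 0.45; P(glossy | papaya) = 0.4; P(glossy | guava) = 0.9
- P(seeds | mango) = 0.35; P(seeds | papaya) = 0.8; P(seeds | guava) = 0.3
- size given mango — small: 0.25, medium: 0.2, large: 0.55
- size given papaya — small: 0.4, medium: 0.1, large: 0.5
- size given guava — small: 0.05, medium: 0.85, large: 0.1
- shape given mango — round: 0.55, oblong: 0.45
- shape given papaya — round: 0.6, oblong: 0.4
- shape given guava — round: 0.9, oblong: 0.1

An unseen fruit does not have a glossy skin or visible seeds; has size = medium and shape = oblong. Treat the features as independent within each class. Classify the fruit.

mango

mango: 0.25 × (1−0.45) × (1−0.35) × 0.2 × 0.45 = 0.00804375
papaya: 0.55 × (1−0.4) × (1−0.8) × 0.1 × 0.4 = 0.00264
guava: 0.2 × (1−0.9) × (1−0.3) × 0.85 × 0.1 = 0.00119
Highest score → mango.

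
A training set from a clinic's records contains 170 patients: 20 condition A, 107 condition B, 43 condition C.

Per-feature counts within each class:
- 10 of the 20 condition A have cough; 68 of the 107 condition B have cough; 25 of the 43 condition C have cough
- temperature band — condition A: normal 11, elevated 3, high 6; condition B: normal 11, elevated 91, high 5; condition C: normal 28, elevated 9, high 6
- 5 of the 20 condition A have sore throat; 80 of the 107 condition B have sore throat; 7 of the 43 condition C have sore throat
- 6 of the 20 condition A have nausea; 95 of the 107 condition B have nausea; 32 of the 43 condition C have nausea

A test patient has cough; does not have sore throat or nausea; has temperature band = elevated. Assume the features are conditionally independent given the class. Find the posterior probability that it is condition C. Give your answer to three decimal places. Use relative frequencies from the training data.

0.316

condition A: (20/170) × (10/20) × (3/20) × (15/20) × (14/20) ≈ 0.00463235
condition B: (107/170) × (68/107) × (91/107) × (27/107) × (12/107) ≈ 0.00962709
condition C: (43/170) × (25/43) × (9/43) × (36/43) × (11/43) ≈ 0.00659209
P(condition C | x) = 0.00659209 / 0.02085153 ≈ 0.316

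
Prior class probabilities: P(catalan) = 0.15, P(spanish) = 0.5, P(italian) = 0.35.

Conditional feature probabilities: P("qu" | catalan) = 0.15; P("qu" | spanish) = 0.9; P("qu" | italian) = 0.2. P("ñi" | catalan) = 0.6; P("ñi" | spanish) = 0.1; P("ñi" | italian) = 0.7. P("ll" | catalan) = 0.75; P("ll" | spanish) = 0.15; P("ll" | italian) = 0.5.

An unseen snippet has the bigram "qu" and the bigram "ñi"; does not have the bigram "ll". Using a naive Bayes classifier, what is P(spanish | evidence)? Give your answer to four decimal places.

catalan: 0.15 × 0.15 × 0.6 × (1−0.75) = 0.003375
spanish: 0.5 × 0.9 × 0.1 × (1−0.15) = 0.03825
italian: 0.35 × 0.2 × 0.7 × (1−0.5) = 0.0245
P(spanish | x) = 0.03825 / 0.066125 ≈ 0.5784

0.5784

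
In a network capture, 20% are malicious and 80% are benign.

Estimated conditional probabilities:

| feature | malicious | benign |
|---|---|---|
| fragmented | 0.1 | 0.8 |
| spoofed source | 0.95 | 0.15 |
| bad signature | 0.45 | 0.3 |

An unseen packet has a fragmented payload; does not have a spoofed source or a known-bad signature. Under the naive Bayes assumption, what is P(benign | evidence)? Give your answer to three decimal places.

malicious: 0.2 × 0.1 × (1−0.95) × (1−0.45) = 0.00055
benign: 0.8 × 0.8 × (1−0.15) × (1−0.3) = 0.3808
P(benign | x) = 0.3808 / 0.38135 ≈ 0.999

0.999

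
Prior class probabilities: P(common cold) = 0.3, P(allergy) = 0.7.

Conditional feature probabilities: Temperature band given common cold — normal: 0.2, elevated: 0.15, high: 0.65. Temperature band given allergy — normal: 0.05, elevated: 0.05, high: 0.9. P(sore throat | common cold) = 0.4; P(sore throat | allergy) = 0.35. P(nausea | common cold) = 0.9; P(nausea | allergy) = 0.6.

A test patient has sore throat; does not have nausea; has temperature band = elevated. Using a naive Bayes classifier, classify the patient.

common cold: 0.3 × 0.15 × 0.4 × (1−0.9) = 0.0018
allergy: 0.7 × 0.05 × 0.35 × (1−0.6) = 0.0049
Highest score → allergy.

allergy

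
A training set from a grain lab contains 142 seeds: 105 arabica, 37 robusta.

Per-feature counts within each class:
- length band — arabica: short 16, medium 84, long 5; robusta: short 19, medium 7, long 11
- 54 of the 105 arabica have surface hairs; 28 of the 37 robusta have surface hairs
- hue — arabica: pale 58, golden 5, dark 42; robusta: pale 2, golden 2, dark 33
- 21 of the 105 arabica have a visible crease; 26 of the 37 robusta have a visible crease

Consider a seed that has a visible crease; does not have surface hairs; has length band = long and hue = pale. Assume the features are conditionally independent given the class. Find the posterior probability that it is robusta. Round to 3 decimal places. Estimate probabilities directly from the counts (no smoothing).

arabica: (105/142) × (5/105) × (51/105) × (58/105) × (21/105) ≈ 0.00188943
robusta: (37/142) × (11/37) × (9/37) × (2/37) × (26/37) ≈ 0.000715723
P(robusta | x) = 0.000715723 / 0.002605153 ≈ 0.275

0.275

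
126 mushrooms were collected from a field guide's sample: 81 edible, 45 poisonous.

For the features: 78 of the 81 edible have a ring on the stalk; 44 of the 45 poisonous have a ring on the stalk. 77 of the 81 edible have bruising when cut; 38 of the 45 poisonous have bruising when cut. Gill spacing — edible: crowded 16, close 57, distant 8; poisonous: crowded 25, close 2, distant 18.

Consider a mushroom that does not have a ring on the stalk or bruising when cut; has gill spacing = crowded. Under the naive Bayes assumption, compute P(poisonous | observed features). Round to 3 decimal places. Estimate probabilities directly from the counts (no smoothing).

edible: (81/126) × (3/81) × (4/81) × (16/81) ≈ 0.000232253
poisonous: (45/126) × (1/45) × (7/45) × (25/45) ≈ 0.000685871
P(poisonous | x) = 0.000685871 / 0.000918124 ≈ 0.747

0.747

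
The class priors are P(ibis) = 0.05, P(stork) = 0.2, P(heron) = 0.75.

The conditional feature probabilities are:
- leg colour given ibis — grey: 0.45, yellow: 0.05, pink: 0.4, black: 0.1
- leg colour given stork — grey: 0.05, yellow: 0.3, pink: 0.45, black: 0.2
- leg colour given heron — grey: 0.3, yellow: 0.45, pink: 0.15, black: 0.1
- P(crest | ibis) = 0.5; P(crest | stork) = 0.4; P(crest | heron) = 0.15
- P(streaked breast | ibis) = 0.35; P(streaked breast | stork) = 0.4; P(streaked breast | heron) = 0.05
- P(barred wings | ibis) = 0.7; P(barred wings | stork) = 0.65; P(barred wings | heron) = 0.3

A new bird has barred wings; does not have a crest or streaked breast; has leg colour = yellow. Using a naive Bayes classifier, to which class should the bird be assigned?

heron

ibis: 0.05 × 0.05 × (1−0.5) × (1−0.35) × 0.7 = 0.00056875
stork: 0.2 × 0.3 × (1−0.4) × (1−0.4) × 0.65 = 0.01404
heron: 0.75 × 0.45 × (1−0.15) × (1−0.05) × 0.3 = 0.081759375
Highest score → heron.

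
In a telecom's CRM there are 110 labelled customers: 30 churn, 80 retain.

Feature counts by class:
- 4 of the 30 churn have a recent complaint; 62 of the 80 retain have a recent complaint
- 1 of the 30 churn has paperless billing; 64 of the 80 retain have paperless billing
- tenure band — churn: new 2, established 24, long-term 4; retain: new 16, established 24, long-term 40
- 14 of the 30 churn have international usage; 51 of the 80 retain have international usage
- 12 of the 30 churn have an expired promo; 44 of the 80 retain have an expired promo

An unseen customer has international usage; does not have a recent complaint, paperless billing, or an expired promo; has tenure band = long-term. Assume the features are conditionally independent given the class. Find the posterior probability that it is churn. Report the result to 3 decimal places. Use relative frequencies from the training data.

0.645

churn: (30/110) × (26/30) × (29/30) × (4/30) × (14/30) × (18/30) ≈ 0.0085301
retain: (80/110) × (18/80) × (16/80) × (40/80) × (51/80) × (36/80) ≈ 0.00469432
P(churn | x) = 0.0085301 / 0.01322442 ≈ 0.645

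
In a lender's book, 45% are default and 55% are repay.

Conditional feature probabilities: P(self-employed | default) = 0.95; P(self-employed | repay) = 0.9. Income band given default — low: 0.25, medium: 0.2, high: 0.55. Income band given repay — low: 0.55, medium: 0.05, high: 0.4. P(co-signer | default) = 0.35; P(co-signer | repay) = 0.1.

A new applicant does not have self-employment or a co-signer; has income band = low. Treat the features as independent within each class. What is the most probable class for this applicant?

default: 0.45 × (1−0.95) × 0.25 × (1−0.35) = 0.00365625
repay: 0.55 × (1−0.9) × 0.55 × (1−0.1) = 0.027225
Highest score → repay.

repay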